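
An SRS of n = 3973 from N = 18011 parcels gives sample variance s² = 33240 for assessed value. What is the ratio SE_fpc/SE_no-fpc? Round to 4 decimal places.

f = n/N = 3973/18011 = 0.22058742.
SE_no-fpc = √(s²/n) = 2.8924857; SE_fpc = √((1−f)s²/n) = 2.5536121.
Ratio = √(1−f) = 0.88284346.

0.8828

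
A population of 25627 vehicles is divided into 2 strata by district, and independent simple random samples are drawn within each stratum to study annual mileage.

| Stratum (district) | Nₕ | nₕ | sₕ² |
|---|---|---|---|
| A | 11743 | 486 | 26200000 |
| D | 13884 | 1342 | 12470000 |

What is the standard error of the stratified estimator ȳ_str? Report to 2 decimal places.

115.39

Var(ȳ_str) = Σₕ Wₕ²(1 − fₕ)sₕ²/nₕ with Wₕ = Nₕ/N, N = 25627.
A: Wₕ = 0.45822765; term = 0.45822765²·(1 − 0.04138636)·26200000/486 = 10851.036.
D: Wₕ = 0.54177235; term = 0.54177235²·(1 − 0.09665802)·12470000/1342 = 2463.7679.
Sum = 13314.804.
SE = √(13314.804) = 115.39.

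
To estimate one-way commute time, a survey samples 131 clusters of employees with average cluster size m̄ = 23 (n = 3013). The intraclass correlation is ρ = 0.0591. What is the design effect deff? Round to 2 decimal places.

2.30

deff = 1 + (23 − 1)·0.0591 = 1 + 1.3002 = 2.3002.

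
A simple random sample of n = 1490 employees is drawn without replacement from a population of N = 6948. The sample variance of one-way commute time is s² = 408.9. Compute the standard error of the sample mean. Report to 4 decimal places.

0.4643

Under SRS without replacement, Var(ȳ) = (1 − f)·s²/n with f = n/N = 1490/6948 = 0.21445020.
Var(ȳ) = (1 − 0.21445020)·408.9/1490 = 0.78554980·0.27442953 = 0.21557806.
SE(ȳ) = √(0.21557806) = 0.4643.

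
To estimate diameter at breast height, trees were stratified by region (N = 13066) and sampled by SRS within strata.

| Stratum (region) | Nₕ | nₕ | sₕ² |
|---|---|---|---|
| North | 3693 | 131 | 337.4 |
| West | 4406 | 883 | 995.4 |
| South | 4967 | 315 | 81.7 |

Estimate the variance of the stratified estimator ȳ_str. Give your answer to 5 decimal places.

Var(ȳ_str) = Σₕ Wₕ²(1 − fₕ)sₕ²/nₕ with Wₕ = Nₕ/N, N = 13066.
North: Wₕ = 0.28264197; term = 0.28264197²·(1 − 0.03547252)·337.4/131 = 0.19845484.
West: Wₕ = 0.33721108; term = 0.33721108²·(1 − 0.20040853)·995.4/883 = 0.10249644.
South: Wₕ = 0.38014695; term = 0.38014695²·(1 − 0.06341856)·81.7/315 = 0.035104279.
Sum = 0.33605556.

0.33606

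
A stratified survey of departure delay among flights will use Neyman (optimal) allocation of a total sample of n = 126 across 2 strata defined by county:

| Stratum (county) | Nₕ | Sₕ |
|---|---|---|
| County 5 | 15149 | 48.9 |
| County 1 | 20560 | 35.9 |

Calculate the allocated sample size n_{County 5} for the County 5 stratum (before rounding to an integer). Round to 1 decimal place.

Neyman allocation: nₕ = n·NₕSₕ / Σⱼ NⱼSⱼ.
Σ NⱼSⱼ = 15149·48.9 + 20560·35.9 = 1.4788901 × 10^6.
n_{County 5} = 126·15149·48.9 / (1.4788901 × 10^6) = 63.1.

63.1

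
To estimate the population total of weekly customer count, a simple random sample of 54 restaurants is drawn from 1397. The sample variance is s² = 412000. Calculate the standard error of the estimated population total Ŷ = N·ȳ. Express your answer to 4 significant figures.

Var(Ŷ) = N²·Var(ȳ) = N²·(1 − n/N)·s²/n.
f = 54/1397 = 0.03865426; Var(ȳ) = 0.96134574·412000/54 = 7334.7119.
Var(Ŷ) = 1397² · 7334.7119 = 1.431449 × 10^10.
SE(Ŷ) = √(1.431449 × 10^10) = 119600.

119600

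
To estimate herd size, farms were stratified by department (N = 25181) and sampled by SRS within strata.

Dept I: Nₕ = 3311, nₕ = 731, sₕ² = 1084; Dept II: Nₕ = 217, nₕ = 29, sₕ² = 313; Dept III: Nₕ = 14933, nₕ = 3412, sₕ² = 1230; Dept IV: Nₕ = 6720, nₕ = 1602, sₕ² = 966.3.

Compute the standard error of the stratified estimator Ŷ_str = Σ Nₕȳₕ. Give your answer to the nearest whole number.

Var(Ŷ_str) = Σₕ Nₕ²(1 − fₕ)sₕ²/nₕ.
Dept I: 3311²·(1 − 731/3311)·1084/731 = 1.2667496 × 10^7.
Dept II: 217²·(1 − 29/217)·313/29 = 440315.45.
Dept III: 14933²·(1 − 3412/14933)·1230/3412 = 6.2020224 × 10^7.
Dept IV: 6720²·(1 − 1602/6720)·966.3/1602 = 2.0745267 × 10^7.
Sum = 9.5873302 × 10^7.
SE = √(9.5873302 × 10^7) = 9791.

9791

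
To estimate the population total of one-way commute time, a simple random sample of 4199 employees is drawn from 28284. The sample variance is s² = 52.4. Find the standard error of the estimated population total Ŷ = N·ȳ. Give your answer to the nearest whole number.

Var(Ŷ) = N²·Var(ȳ) = N²·(1 − n/N)·s²/n.
f = 4199/28284 = 0.14845849; Var(ȳ) = 0.85154151·52.4/4199 = 0.010626524.
Var(Ŷ) = 28284² · 0.010626524 = 8.5010561 × 10^6.
SE(Ŷ) = √(8.5010561 × 10^6) = 2916.

2916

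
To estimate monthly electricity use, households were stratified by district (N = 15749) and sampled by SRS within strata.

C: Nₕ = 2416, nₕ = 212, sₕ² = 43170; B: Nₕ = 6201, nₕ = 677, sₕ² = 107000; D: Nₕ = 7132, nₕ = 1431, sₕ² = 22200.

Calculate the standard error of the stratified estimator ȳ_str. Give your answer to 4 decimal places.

Var(ȳ_str) = Σₕ Wₕ²(1 − fₕ)sₕ²/nₕ with Wₕ = Nₕ/N, N = 15749.
C: Wₕ = 0.15340657; term = 0.15340657²·(1 − 0.08774834)·43170/212 = 4.3716838.
B: Wₕ = 0.39373929; term = 0.39373929²·(1 − 0.10917594)·107000/677 = 21.827528.
D: Wₕ = 0.45285415; term = 0.45285415²·(1 − 0.20064498)·22200/1431 = 2.543137.
Sum = 28.742349.
SE = √(28.742349) = 5.3612.

5.3612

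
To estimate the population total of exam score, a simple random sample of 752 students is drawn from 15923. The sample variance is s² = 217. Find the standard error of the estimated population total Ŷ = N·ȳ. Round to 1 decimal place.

8349.1

Var(Ŷ) = N²·Var(ȳ) = N²·(1 − n/N)·s²/n.
f = 752/15923 = 0.04722728; Var(ȳ) = 0.95277272·217/752 = 0.27493574.
Var(Ŷ) = 15923² · 0.27493574 = 6.9707738 × 10^7.
SE(Ŷ) = √(6.9707738 × 10^7) = 8349.1.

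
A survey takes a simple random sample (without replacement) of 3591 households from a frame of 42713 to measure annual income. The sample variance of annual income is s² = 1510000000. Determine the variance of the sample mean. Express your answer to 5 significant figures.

385140

Under SRS without replacement, Var(ȳ) = (1 − f)·s²/n with f = n/N = 3591/42713 = 0.08407276.
Var(ȳ) = (1 − 0.08407276)·1510000000/3591 = 0.91592724·420495.68 = 385143.45.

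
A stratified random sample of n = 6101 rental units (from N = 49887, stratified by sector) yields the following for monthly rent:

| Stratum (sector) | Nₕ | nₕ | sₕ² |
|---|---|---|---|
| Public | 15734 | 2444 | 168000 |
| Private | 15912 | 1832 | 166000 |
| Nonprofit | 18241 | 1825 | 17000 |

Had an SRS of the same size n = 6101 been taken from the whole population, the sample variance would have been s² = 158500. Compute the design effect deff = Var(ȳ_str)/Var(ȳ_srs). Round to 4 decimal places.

Var(ȳ_str) = Σ Wₕ²(1−fₕ)sₕ²/nₕ with Wₕ = Nₕ/49887:
  Public: (15734/49887)²·(1−2444/15734)·168000/2444 = 5.7756043
  Private: (15912/49887)²·(1−1832/15912)·166000/1832 = 8.1570903
  Nonprofit: (18241/49887)²·(1−1825/18241)·17000/1825 = 1.1207978
  → Var(ȳ_str) = 15.053492.
Var(ȳ_srs) = (1 − 6101/49887)·158500/6101 = 22.802167.
deff = 15.053492 / 22.802167 = 0.6602.

0.6602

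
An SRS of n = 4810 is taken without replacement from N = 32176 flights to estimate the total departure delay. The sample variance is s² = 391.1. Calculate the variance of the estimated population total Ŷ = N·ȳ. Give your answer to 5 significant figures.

Var(Ŷ) = N²·Var(ȳ) = N²·(1 − n/N)·s²/n.
f = 4810/32176 = 0.14949030; Var(ȳ) = 0.85050970·391.1/4810 = 0.069154749.
Var(Ŷ) = 32176² · 0.069154749 = 7.1595564 × 10^7.

7.1596 × 10^7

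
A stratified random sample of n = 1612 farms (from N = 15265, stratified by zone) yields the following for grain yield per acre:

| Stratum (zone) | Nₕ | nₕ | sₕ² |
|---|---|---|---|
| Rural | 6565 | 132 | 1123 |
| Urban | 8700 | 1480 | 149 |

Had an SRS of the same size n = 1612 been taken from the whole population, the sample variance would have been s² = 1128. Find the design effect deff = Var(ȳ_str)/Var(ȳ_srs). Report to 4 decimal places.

Var(ȳ_str) = Σ Wₕ²(1−fₕ)sₕ²/nₕ with Wₕ = Nₕ/15265:
  Rural: (6565/15265)²·(1−132/6565)·1123/132 = 1.5419152
  Urban: (8700/15265)²·(1−1480/8700)·149/1480 = 0.027138597
  → Var(ȳ_str) = 1.5690538.
Var(ȳ_srs) = (1 − 1612/15265)·1128/1612 = 0.62585733.
deff = 1.5690538 / 0.62585733 = 2.5070.

2.5070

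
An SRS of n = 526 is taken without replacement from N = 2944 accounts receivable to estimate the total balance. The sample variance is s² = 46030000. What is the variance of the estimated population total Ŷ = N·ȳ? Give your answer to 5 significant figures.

Var(Ŷ) = N²·Var(ȳ) = N²·(1 − n/N)·s²/n.
f = 526/2944 = 0.17866848; Var(ȳ) = 0.82133152·46030000/526 = 71874.315.
Var(Ŷ) = 2944² · 71874.315 = 6.2294446 × 10^11.

6.2294 × 10^11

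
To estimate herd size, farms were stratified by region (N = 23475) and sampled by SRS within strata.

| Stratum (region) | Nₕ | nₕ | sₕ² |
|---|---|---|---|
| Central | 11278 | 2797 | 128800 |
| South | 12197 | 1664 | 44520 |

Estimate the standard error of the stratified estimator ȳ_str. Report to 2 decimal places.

3.77

Var(ȳ_str) = Σₕ Wₕ²(1 − fₕ)sₕ²/nₕ with Wₕ = Nₕ/N, N = 23475.
Central: Wₕ = 0.48042599; term = 0.48042599²·(1 − 0.24800497)·128800/2797 = 7.9926602.
South: Wₕ = 0.51957401; term = 0.51957401²·(1 − 0.13642699)·44520/1664 = 6.2372872.
Sum = 14.229947.
SE = √(14.229947) = 3.77.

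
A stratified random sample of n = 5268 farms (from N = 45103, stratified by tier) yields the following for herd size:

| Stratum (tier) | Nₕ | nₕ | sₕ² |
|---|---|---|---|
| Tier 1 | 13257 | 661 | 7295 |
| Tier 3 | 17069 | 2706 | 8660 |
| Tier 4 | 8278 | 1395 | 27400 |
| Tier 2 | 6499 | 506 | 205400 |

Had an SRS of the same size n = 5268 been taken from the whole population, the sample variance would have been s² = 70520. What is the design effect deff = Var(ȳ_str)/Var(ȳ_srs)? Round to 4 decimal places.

0.8131

Var(ȳ_str) = Σ Wₕ²(1−fₕ)sₕ²/nₕ with Wₕ = Nₕ/45103:
  Tier 1: (13257/45103)²·(1−661/13257)·7295/661 = 0.90592217
  Tier 3: (17069/45103)²·(1−2706/17069)·8660/2706 = 0.38568476
  Tier 4: (8278/45103)²·(1−1395/8278)·27400/1395 = 0.55013425
  Tier 2: (6499/45103)²·(1−506/6499)·205400/506 = 7.7719478
  → Var(ȳ_str) = 9.613689.
Var(ȳ_srs) = (1 − 5268/45103)·70520/5268 = 11.822952.
deff = 9.613689 / 11.822952 = 0.8131.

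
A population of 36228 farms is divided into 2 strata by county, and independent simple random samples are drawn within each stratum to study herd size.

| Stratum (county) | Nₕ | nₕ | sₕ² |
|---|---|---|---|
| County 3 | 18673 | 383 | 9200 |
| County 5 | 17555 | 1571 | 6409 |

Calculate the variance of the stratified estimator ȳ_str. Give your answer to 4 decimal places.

7.1229

Var(ȳ_str) = Σₕ Wₕ²(1 − fₕ)sₕ²/nₕ with Wₕ = Nₕ/N, N = 36228.
County 3: Wₕ = 0.51543005; term = 0.51543005²·(1 − 0.02051090)·9200/383 = 6.2506925.
County 5: Wₕ = 0.48456995; term = 0.48456995²·(1 − 0.08949017)·6409/1571 = 0.87219114.
Sum = 7.1228836.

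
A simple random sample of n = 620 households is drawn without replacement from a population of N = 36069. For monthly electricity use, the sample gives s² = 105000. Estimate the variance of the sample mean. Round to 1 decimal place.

166.4

Under SRS without replacement, Var(ȳ) = (1 − f)·s²/n with f = n/N = 620/36069 = 0.01718928.
Var(ȳ) = (1 − 0.01718928)·105000/620 = 0.98281072·169.35484 = 166.44375.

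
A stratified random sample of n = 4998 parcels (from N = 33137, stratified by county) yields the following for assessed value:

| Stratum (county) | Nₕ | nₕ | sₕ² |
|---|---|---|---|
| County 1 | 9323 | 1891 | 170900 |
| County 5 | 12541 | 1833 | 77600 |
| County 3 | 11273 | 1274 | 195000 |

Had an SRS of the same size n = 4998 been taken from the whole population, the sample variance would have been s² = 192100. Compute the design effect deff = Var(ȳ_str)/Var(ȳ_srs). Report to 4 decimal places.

0.8148

Var(ȳ_str) = Σ Wₕ²(1−fₕ)sₕ²/nₕ with Wₕ = Nₕ/33137:
  County 1: (9323/33137)²·(1−1891/9323)·170900/1891 = 5.7027659
  County 5: (12541/33137)²·(1−1833/12541)·77600/1833 = 5.1774202
  County 3: (11273/33137)²·(1−1274/11273)·195000/1274 = 15.712123
  → Var(ȳ_str) = 26.592309.
Var(ȳ_srs) = (1 − 4998/33137)·192100/4998 = 32.638229.
deff = 26.592309 / 32.638229 = 0.8148.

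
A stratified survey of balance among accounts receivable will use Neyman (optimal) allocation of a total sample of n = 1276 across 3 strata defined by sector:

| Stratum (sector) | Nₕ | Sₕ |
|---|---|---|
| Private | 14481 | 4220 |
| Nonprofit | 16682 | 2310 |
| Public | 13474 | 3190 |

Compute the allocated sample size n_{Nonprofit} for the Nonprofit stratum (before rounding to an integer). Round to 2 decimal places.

Neyman allocation: nₕ = n·NₕSₕ / Σⱼ NⱼSⱼ.
Σ NⱼSⱼ = 14481·4220 + 16682·2310 + 13474·3190 = 1.426273 × 10^8.
n_{Nonprofit} = 1276·16682·2310 / (1.426273 × 10^8) = 344.75.

344.75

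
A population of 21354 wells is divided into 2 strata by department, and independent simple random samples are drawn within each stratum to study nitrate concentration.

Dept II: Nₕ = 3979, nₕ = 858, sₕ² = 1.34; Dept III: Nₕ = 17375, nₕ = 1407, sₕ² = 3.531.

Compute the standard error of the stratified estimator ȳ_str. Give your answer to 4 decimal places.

0.0396

Var(ȳ_str) = Σₕ Wₕ²(1 − fₕ)sₕ²/nₕ with Wₕ = Nₕ/N, N = 21354.
Dept II: Wₕ = 0.18633511; term = 0.18633511²·(1 − 0.21563207)·1.34/858 = 4.2533071 × 10^-5.
Dept III: Wₕ = 0.81366489; term = 0.81366489²·(1 − 0.08097842)·3.531/1407 = 0.0015269348.
Sum = 0.0015694679.
SE = √(0.0015694679) = 0.0396.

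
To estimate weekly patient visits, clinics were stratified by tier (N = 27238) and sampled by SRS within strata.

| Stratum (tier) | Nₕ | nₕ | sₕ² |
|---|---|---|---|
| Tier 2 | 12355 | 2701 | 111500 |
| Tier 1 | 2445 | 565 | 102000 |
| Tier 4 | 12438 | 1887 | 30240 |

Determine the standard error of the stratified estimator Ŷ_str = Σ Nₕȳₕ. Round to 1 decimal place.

88638.0

Var(Ŷ_str) = Σₕ Nₕ²(1 − fₕ)sₕ²/nₕ.
Tier 2: 12355²·(1 − 2701/12355)·111500/2701 = 4.9237991 × 10^9.
Tier 1: 2445²·(1 − 565/2445)·102000/565 = 8.2982867 × 10^8.
Tier 4: 12438²·(1 − 1887/12438)·30240/1887 = 2.1030716 × 10^9.
Sum = 7.8566994 × 10^9.
SE = √(7.8566994 × 10^9) = 88638.0.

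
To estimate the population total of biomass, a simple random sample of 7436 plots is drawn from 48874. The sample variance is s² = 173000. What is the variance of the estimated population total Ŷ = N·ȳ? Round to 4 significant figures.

Var(Ŷ) = N²·Var(ȳ) = N²·(1 − n/N)·s²/n.
f = 7436/48874 = 0.15214634; Var(ȳ) = 0.84785366·173000/7436 = 19.725482.
Var(Ŷ) = 48874² · 19.725482 = 4.7117625 × 10^10.

4.712 × 10^10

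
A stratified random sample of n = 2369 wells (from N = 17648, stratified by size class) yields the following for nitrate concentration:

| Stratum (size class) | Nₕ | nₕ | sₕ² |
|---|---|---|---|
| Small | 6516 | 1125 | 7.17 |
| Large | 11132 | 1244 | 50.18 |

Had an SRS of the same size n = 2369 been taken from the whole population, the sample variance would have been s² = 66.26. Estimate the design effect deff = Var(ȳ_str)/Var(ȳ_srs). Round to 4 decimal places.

Var(ȳ_str) = Σ Wₕ²(1−fₕ)sₕ²/nₕ with Wₕ = Nₕ/17648:
  Small: (6516/17648)²·(1−1125/6516)·7.17/1125 = 7.1882976 × 10^-4
  Large: (11132/17648)²·(1−1244/11132)·50.18/1244 = 0.014256107
  → Var(ȳ_str) = 0.014974937.
Var(ȳ_srs) = (1 − 2369/17648)·66.26/2369 = 0.024215074.
deff = 0.014974937 / 0.024215074 = 0.6184.

0.6184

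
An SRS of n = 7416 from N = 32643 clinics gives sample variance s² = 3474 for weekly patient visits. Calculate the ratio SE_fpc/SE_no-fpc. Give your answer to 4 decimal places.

f = n/N = 7416/32643 = 0.22718500.
SE_no-fpc = √(s²/n) = 0.68443159; SE_fpc = √((1−f)s²/n) = 0.60168311.
Ratio = √(1−f) = 0.87909897.

0.8791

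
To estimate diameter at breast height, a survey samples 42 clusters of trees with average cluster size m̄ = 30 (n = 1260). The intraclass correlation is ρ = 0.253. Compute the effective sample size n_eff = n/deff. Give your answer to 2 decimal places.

151.13

deff = 1 + (30 − 1)·0.253 = 1 + 7.337 = 8.337.
n_eff = 1260 / 8.337 = 151.13.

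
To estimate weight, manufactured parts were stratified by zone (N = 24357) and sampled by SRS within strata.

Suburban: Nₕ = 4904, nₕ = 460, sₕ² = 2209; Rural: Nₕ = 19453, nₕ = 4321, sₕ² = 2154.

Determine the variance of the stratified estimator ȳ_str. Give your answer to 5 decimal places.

0.42375

Var(ȳ_str) = Σₕ Wₕ²(1 − fₕ)sₕ²/nₕ with Wₕ = Nₕ/N, N = 24357.
Suburban: Wₕ = 0.20133842; term = 0.20133842²·(1 − 0.09380098)·2209/460 = 0.17640659.
Rural: Wₕ = 0.79866158; term = 0.79866158²·(1 − 0.22212512)·2154/4321 = 0.24734137.
Sum = 0.42374796.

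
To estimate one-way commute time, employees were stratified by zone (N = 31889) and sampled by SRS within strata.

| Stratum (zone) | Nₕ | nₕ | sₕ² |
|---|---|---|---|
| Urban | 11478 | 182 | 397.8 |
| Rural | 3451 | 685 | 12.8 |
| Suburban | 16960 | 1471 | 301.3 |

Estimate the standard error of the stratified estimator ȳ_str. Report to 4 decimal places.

Var(ȳ_str) = Σₕ Wₕ²(1 − fₕ)sₕ²/nₕ with Wₕ = Nₕ/N, N = 31889.
Urban: Wₕ = 0.35993603; term = 0.35993603²·(1 − 0.01585642)·397.8/182 = 0.27867788.
Rural: Wₕ = 0.10821914; term = 0.10821914²·(1 − 0.19849319)·12.8/685 = 1.7540208 × 10^-4.
Suburban: Wₕ = 0.53184484; term = 0.53184484²·(1 − 0.08673349)·301.3/1471 = 0.052911964.
Sum = 0.33176525.
SE = √(0.33176525) = 0.5760.

0.5760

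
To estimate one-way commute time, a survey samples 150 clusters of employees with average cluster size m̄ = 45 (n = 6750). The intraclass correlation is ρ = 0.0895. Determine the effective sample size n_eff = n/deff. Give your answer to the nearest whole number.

1367

deff = 1 + (45 − 1)·0.0895 = 1 + 3.938 = 4.938.
n_eff = 6750 / 4.938 = 1367.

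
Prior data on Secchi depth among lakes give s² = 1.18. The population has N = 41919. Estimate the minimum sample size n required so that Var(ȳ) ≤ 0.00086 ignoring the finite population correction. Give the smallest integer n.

Without fpc, n₀ = s²/D = 1.18/0.00086 = 1372.0930.
Rounding up, n = 1373.

1373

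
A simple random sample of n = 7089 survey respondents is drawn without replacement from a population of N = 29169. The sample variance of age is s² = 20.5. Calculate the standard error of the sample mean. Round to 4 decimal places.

0.0468

Under SRS without replacement, Var(ȳ) = (1 − f)·s²/n with f = n/N = 7089/29169 = 0.24303199.
Var(ȳ) = (1 − 0.24303199)·20.5/7089 = 0.75696801·0.0028918042 = 0.0021890033.
SE(ȳ) = √(0.0021890033) = 0.0468.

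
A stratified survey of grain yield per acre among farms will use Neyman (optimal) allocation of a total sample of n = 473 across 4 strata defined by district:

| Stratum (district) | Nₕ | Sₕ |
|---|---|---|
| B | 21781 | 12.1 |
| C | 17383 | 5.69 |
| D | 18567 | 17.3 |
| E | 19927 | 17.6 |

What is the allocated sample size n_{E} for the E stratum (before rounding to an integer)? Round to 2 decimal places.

Neyman allocation: nₕ = n·NₕSₕ / Σⱼ NⱼSⱼ.
Σ NⱼSⱼ = 21781·12.1 + 17383·5.69 + 18567·17.3 + 19927·17.6 = 1.0343837 × 10^6.
n_{E} = 473·19927·17.6 / (1.0343837 × 10^6) = 160.37.

160.37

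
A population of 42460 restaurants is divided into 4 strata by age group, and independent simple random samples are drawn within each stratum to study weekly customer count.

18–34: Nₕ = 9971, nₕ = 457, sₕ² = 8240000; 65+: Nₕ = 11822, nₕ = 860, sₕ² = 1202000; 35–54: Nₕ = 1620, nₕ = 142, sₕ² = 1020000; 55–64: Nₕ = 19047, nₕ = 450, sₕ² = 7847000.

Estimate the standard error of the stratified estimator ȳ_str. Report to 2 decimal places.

Var(ȳ_str) = Σₕ Wₕ²(1 − fₕ)sₕ²/nₕ with Wₕ = Nₕ/N, N = 42460.
18–34: Wₕ = 0.23483278; term = 0.23483278²·(1 − 0.04583292)·8240000/457 = 948.75242.
65+: Wₕ = 0.27842675; term = 0.27842675²·(1 − 0.07274573)·1202000/860 = 100.46778.
35–54: Wₕ = 0.03815356; term = 0.03815356²·(1 − 0.08765432)·1020000/142 = 9.5398445.
55–64: Wₕ = 0.44858691; term = 0.44858691²·(1 − 0.02362577)·7847000/450 = 3426.1047.
Sum = 4484.8647.
SE = √(4484.8647) = 66.97.

66.97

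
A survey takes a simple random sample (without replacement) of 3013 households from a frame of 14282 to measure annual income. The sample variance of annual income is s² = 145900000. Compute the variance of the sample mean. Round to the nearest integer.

38208

Under SRS without replacement, Var(ȳ) = (1 − f)·s²/n with f = n/N = 3013/14282 = 0.21096485.
Var(ȳ) = (1 − 0.21096485)·145900000/3013 = 0.78903515·48423.498 = 38207.842.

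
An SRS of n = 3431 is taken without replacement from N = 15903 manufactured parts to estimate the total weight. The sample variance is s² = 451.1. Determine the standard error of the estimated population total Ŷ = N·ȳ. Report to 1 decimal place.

5106.6

Var(Ŷ) = N²·Var(ȳ) = N²·(1 − n/N)·s²/n.
f = 3431/15903 = 0.21574546; Var(ȳ) = 0.78425454·451.1/3431 = 0.10311199.
Var(Ŷ) = 15903² · 0.10311199 = 2.607758 × 10^7.
SE(Ŷ) = √(2.607758 × 10^7) = 5106.6.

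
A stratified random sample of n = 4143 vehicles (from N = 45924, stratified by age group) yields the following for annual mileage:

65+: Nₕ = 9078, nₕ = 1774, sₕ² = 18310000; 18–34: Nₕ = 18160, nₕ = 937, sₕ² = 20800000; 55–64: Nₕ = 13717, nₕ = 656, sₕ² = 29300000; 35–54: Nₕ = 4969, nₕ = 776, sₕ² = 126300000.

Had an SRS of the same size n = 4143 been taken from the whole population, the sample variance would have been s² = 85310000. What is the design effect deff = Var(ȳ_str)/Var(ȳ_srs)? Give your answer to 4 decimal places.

0.4814

Var(ȳ_str) = Σ Wₕ²(1−fₕ)sₕ²/nₕ with Wₕ = Nₕ/45924:
  65+: (9078/45924)²·(1−1774/9078)·18310000/1774 = 324.49369
  18–34: (18160/45924)²·(1−937/18160)·20800000/937 = 3292.0693
  55–64: (13717/45924)²·(1−656/13717)·29300000/656 = 3794.1975
  35–54: (4969/45924)²·(1−776/4969)·126300000/776 = 1607.889
  → Var(ȳ_str) = 9018.6495.
Var(ȳ_srs) = (1 − 4143/45924)·85310000/4143 = 18733.725.
deff = 9018.6495 / 18733.725 = 0.4814.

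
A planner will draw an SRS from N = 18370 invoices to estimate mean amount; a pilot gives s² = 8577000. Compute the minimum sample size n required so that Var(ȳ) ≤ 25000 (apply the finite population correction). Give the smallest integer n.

Without fpc, n₀ = s²/D = 8577000/25000 = 343.0800.
With fpc, (1 − n/N)·s²/n ≤ D requires n ≥ n₀/(1 + n₀/N) = 343.0800/(1 + 343.0800/18370) = 336.7901.
Rounding up, n = 337.

337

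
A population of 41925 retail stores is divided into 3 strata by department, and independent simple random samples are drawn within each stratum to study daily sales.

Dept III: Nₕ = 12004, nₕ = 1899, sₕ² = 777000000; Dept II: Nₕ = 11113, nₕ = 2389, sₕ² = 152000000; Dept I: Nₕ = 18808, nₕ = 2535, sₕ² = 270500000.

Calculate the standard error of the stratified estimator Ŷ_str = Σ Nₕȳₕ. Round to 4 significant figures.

Var(Ŷ_str) = Σₕ Nₕ²(1 − fₕ)sₕ²/nₕ.
Dept III: 12004²·(1 − 1899/12004)·777000000/1899 = 4.9631609 × 10^13.
Dept II: 11113²·(1 − 2389/11113)·152000000/2389 = 6.1684267 × 10^12.
Dept I: 18808²·(1 − 2535/18808)·270500000/2535 = 3.2658749 × 10^13.
Sum = 8.8458785 × 10^13.
SE = √(8.8458785 × 10^13) = 9.405 × 10^6.

9.405 × 10^6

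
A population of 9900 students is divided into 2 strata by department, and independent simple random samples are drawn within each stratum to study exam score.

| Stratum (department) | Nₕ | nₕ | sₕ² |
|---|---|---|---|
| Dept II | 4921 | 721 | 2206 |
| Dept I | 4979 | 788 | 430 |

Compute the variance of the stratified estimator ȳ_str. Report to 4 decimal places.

0.7614

Var(ȳ_str) = Σₕ Wₕ²(1 − fₕ)sₕ²/nₕ with Wₕ = Nₕ/N, N = 9900.
Dept II: Wₕ = 0.49707071; term = 0.49707071²·(1 − 0.14651494)·2206/721 = 0.64521211.
Dept I: Wₕ = 0.50292929; term = 0.50292929²·(1 − 0.15826471)·430/788 = 0.11618007.
Sum = 0.76139218.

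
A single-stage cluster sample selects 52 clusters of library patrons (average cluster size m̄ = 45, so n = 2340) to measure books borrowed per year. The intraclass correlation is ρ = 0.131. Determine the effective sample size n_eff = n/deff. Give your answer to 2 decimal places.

deff = 1 + (45 − 1)·0.131 = 1 + 5.764 = 6.764.
n_eff = 2340 / 6.764 = 345.95.

345.95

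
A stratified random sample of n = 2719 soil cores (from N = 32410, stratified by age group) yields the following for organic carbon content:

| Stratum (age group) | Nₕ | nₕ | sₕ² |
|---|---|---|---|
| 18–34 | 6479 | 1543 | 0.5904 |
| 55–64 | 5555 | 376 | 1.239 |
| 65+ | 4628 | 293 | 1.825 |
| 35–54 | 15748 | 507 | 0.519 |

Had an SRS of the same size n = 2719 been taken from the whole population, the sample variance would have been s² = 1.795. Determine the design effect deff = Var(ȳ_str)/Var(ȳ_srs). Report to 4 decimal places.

Var(ȳ_str) = Σ Wₕ²(1−fₕ)sₕ²/nₕ with Wₕ = Nₕ/32410:
  18–34: (6479/32410)²·(1−1543/6479)·0.5904/1543 = 1.1649452 × 10^-5
  55–64: (5555/32410)²·(1−376/5555)·1.239/376 = 9.0251696 × 10^-5
  65+: (4628/32410)²·(1−293/4628)·1.825/293 = 1.1896512 × 10^-4
  35–54: (15748/32410)²·(1−507/15748)·0.519/507 = 2.3390538 × 10^-4
  → Var(ȳ_str) = 4.5477165 × 10^-4.
Var(ȳ_srs) = (1 − 2719/32410)·1.795/2719 = 6.0478504 × 10^-4.
deff = (4.5477165 × 10^-4) / (6.0478504 × 10^-4) = 0.7520.

0.7520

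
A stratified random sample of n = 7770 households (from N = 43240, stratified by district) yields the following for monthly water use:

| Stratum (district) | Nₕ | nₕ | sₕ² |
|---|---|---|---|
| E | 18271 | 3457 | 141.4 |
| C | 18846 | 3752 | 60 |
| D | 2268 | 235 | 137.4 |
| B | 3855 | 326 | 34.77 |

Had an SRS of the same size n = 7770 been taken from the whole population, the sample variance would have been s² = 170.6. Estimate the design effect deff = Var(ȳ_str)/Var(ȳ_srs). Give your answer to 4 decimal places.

0.5870

Var(ȳ_str) = Σ Wₕ²(1−fₕ)sₕ²/nₕ with Wₕ = Nₕ/43240:
  E: (18271/43240)²·(1−3457/18271)·141.4/3457 = 0.0059212489
  C: (18846/43240)²·(1−3752/18846)·60/3752 = 0.0024329914
  D: (2268/43240)²·(1−235/2268)·137.4/235 = 0.0014418761
  B: (3855/43240)²·(1−326/3855)·34.77/326 = 7.7605368 × 10^-4
  → Var(ȳ_str) = 0.01057217.
Var(ȳ_srs) = (1 − 7770/43240)·170.6/7770 = 0.018010821.
deff = 0.01057217 / 0.018010821 = 0.5870.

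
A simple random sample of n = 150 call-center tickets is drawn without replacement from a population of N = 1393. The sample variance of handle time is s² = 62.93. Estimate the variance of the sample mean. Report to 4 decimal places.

0.3744

Under SRS without replacement, Var(ȳ) = (1 − f)·s²/n with f = n/N = 150/1393 = 0.10768126.
Var(ȳ) = (1 − 0.10768126)·62.93/150 = 0.89231874·0.41953333 = 0.37435745.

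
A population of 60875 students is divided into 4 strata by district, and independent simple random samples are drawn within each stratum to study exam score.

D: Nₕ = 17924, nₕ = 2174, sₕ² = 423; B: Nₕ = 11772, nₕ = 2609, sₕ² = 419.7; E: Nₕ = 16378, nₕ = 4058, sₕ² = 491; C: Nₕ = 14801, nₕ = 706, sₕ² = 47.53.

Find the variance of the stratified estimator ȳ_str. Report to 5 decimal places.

0.02988

Var(ȳ_str) = Σₕ Wₕ²(1 − fₕ)sₕ²/nₕ with Wₕ = Nₕ/N, N = 60875.
D: Wₕ = 0.29443943; term = 0.29443943²·(1 − 0.12128989)·423/2174 = 0.014822395.
B: Wₕ = 0.19337988; term = 0.19337988²·(1 − 0.22162759)·419.7/2609 = 0.0046824687.
E: Wₕ = 0.26904312; term = 0.26904312²·(1 − 0.24777140)·491/4058 = 0.0065881439.
C: Wₕ = 0.24313758; term = 0.24313758²·(1 − 0.04769948)·47.53/706 = 0.0037900183.
Sum = 0.029883026.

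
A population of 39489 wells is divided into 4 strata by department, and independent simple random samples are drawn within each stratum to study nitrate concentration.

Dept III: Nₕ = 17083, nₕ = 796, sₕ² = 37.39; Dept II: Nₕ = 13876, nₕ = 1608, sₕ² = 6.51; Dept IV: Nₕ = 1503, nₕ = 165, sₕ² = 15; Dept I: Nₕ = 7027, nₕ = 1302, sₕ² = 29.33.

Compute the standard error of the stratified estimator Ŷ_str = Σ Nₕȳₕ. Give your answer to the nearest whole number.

Var(Ŷ_str) = Σₕ Nₕ²(1 − fₕ)sₕ²/nₕ.
Dept III: 17083²·(1 − 796/17083)·37.39/796 = 1.3069159 × 10^7.
Dept II: 13876²·(1 − 1608/13876)·6.51/1608 = 689180.53.
Dept IV: 1503²·(1 − 165/1503)·15/165 = 182819.45.
Dept I: 7027²·(1 − 1302/7027)·29.33/1302 = 906246.88.
Sum = 1.4847406 × 10^7.
SE = √(1.4847406 × 10^7) = 3853.

3853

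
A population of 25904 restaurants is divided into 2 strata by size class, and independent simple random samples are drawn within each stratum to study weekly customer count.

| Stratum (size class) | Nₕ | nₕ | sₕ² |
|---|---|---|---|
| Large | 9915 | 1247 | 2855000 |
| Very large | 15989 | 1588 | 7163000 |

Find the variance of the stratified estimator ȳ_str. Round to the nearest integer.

1841

Var(ȳ_str) = Σₕ Wₕ²(1 − fₕ)sₕ²/nₕ with Wₕ = Nₕ/N, N = 25904.
Large: Wₕ = 0.38275942; term = 0.38275942²·(1 − 0.12576904)·2855000/1247 = 293.23622.
Very large: Wₕ = 0.61724058; term = 0.61724058²·(1 − 0.09931828)·7163000/1588 = 1547.8353.
Sum = 1841.0715.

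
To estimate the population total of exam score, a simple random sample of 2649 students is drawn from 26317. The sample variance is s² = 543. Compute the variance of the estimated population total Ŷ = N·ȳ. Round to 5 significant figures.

Var(Ŷ) = N²·Var(ȳ) = N²·(1 − n/N)·s²/n.
f = 2649/26317 = 0.10065737; Var(ȳ) = 0.89934263·543/2649 = 0.18434996.
Var(Ŷ) = 26317² · 0.18434996 = 1.2767792 × 10^8.

1.2768 × 10^8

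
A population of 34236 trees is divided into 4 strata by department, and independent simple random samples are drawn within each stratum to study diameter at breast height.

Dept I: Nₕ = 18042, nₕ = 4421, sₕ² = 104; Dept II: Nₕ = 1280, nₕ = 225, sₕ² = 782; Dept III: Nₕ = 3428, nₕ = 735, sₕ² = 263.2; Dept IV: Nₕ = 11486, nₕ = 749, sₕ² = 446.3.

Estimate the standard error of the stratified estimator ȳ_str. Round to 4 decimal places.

0.2729

Var(ȳ_str) = Σₕ Wₕ²(1 − fₕ)sₕ²/nₕ with Wₕ = Nₕ/N, N = 34236.
Dept I: Wₕ = 0.52698913; term = 0.52698913²·(1 − 0.24503935)·104/4421 = 0.0049321975.
Dept II: Wₕ = 0.03738755; term = 0.03738755²·(1 − 0.17578125)·782/225 = 0.0040042449.
Dept III: Wₕ = 0.10012852; term = 0.10012852²·(1 − 0.21441074)·263.2/735 = 0.0028203933.
Dept IV: Wₕ = 0.33549480; term = 0.33549480²·(1 − 0.06520982)·446.3/749 = 0.062694696.
Sum = 0.074451532.
SE = √(0.074451532) = 0.2729.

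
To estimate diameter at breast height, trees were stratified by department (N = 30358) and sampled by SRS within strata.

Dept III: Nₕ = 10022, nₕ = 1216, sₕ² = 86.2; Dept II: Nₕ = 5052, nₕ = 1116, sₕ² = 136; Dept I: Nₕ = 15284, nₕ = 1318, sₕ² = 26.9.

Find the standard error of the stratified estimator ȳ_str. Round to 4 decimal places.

Var(ȳ_str) = Σₕ Wₕ²(1 − fₕ)sₕ²/nₕ with Wₕ = Nₕ/N, N = 30358.
Dept III: Wₕ = 0.33012715; term = 0.33012715²·(1 − 0.12133307)·86.2/1216 = 0.0067882911.
Dept II: Wₕ = 0.16641412; term = 0.16641412²·(1 − 0.22090261)·136/1116 = 0.0026293405.
Dept I: Wₕ = 0.50345873; term = 0.50345873²·(1 − 0.08623397)·26.9/1318 = 0.0047271526.
Sum = 0.014144784.
SE = √(0.014144784) = 0.1189.

0.1189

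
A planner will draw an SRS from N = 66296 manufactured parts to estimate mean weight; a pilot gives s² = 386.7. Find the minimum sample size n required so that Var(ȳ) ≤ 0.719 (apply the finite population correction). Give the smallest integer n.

534

Without fpc, n₀ = s²/D = 386.7/0.719 = 537.8303.
With fpc, (1 − n/N)·s²/n ≤ D requires n ≥ n₀/(1 + n₀/N) = 537.8303/(1 + 537.8303/66296) = 533.5022.
Rounding up, n = 534.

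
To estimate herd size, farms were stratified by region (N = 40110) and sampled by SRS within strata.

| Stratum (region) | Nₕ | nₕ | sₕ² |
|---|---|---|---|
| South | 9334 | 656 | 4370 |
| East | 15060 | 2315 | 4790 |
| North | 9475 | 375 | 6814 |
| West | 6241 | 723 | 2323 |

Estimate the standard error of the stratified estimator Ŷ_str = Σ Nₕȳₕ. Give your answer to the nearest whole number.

Var(Ŷ_str) = Σₕ Nₕ²(1 − fₕ)sₕ²/nₕ.
South: 9334²·(1 − 656/9334)·4370/656 = 5.3959143 × 10^8.
East: 15060²·(1 − 2315/15060)·4790/2315 = 3.9714521 × 10^8.
North: 9475²·(1 − 375/9475)·6814/375 = 1.5667203 × 10^9.
West: 6241²·(1 − 723/6241)·2323/723 = 1.1064882 × 10^8.
Sum = 2.6141058 × 10^9.
SE = √(2.6141058 × 10^9) = 51128.

51128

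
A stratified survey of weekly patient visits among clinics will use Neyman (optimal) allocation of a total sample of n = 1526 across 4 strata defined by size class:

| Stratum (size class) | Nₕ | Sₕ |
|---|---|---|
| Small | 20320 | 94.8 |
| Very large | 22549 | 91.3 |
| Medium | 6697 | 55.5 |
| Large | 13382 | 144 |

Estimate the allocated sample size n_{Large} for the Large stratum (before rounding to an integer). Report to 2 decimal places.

Neyman allocation: nₕ = n·NₕSₕ / Σⱼ NⱼSⱼ.
Σ NⱼSⱼ = 20320·94.8 + 22549·91.3 + 6697·55.5 + 13382·144 = 6.2837512 × 10^6.
n_{Large} = 1526·13382·144 / (6.2837512 × 10^6) = 467.97.

467.97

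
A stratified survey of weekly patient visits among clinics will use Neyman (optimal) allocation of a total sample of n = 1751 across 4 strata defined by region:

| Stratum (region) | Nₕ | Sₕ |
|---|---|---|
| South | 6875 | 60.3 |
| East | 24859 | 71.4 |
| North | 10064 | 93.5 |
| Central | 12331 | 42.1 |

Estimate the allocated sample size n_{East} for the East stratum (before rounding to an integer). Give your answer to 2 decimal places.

Neyman allocation: nₕ = n·NₕSₕ / Σⱼ NⱼSⱼ.
Σ NⱼSⱼ = 6875·60.3 + 24859·71.4 + 10064·93.5 + 12331·42.1 = 3.6496142 × 10^6.
n_{East} = 1751·24859·71.4 / (3.6496142 × 10^6) = 851.57.

851.57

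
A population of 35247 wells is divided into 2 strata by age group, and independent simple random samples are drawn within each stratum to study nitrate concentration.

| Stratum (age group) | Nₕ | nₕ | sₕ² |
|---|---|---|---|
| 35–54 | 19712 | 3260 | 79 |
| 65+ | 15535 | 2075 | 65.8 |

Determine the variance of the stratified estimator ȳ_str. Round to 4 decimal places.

0.0117

Var(ȳ_str) = Σₕ Wₕ²(1 − fₕ)sₕ²/nₕ with Wₕ = Nₕ/N, N = 35247.
35–54: Wₕ = 0.55925327; term = 0.55925327²·(1 − 0.16538149)·79/3260 = 0.006325787.
65+: Wₕ = 0.44074673; term = 0.44074673²·(1 − 0.13356936)·65.8/2075 = 0.0053372776.
Sum = 0.011663065.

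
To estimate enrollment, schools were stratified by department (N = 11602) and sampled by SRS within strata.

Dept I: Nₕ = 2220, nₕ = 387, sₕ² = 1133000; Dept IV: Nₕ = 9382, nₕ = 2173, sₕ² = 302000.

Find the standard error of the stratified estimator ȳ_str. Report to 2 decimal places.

Var(ȳ_str) = Σₕ Wₕ²(1 − fₕ)sₕ²/nₕ with Wₕ = Nₕ/N, N = 11602.
Dept I: Wₕ = 0.19134632; term = 0.19134632²·(1 − 0.17432432)·1133000/387 = 88.505174.
Dept IV: Wₕ = 0.80865368; term = 0.80865368²·(1 − 0.23161373)·302000/2173 = 69.831593.
Sum = 158.33677.
SE = √(158.33677) = 12.58.

12.58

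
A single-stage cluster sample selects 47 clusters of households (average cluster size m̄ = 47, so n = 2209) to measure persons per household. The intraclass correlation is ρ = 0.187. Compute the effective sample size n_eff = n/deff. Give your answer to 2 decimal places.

deff = 1 + (47 − 1)·0.187 = 1 + 8.602 = 9.602.
n_eff = 2209 / 9.602 = 230.06.

230.06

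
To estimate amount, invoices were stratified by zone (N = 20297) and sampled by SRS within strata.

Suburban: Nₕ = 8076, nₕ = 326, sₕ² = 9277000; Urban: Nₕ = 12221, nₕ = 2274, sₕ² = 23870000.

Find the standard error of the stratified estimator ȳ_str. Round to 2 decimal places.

86.14

Var(ȳ_str) = Σₕ Wₕ²(1 − fₕ)sₕ²/nₕ with Wₕ = Nₕ/N, N = 20297.
Suburban: Wₕ = 0.39789131; term = 0.39789131²·(1 − 0.04036652)·9277000/326 = 4323.3885.
Urban: Wₕ = 0.60210869; term = 0.60210869²·(1 − 0.18607315)·23870000/2274 = 3097.3987.
Sum = 7420.7872.
SE = √(7420.7872) = 86.14.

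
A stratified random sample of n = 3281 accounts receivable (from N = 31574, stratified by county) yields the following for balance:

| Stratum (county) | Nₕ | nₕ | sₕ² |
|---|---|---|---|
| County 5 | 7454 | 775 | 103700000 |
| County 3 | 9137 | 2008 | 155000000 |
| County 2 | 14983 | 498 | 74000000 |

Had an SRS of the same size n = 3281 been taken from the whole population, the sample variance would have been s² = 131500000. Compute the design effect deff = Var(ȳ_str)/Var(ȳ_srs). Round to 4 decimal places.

Var(ȳ_str) = Σ Wₕ²(1−fₕ)sₕ²/nₕ with Wₕ = Nₕ/31574:
  County 5: (7454/31574)²·(1−775/7454)·103700000/775 = 6682.1878
  County 3: (9137/31574)²·(1−2008/9137)·155000000/2008 = 5043.6045
  County 2: (14983/31574)²·(1−498/14983)·74000000/498 = 32348.969
  → Var(ȳ_str) = 44074.761.
Var(ȳ_srs) = (1 − 3281/31574)·131500000/3281 = 35914.425.
deff = 44074.761 / 35914.425 = 1.2272.

1.2272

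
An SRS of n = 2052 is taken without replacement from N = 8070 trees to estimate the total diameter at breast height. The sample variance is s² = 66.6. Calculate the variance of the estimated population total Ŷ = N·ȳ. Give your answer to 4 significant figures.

1.576 × 10^6

Var(Ŷ) = N²·Var(ȳ) = N²·(1 − n/N)·s²/n.
f = 2052/8070 = 0.25427509; Var(ȳ) = 0.74572491·66.6/2052 = 0.024203352.
Var(Ŷ) = 8070² · 0.024203352 = 1.5762409 × 10^6.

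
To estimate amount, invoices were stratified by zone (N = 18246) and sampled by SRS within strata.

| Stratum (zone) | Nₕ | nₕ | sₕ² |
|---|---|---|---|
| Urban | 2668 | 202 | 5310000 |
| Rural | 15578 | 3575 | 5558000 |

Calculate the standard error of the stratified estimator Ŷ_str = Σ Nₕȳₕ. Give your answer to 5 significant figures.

Var(Ŷ_str) = Σₕ Nₕ²(1 − fₕ)sₕ²/nₕ.
Urban: 2668²·(1 − 202/2668)·5310000/202 = 1.7295059 × 10^11.
Rural: 15578²·(1 − 3575/15578)·5558000/3575 = 2.9069931 × 10^11.
Sum = 4.636499 × 10^11.
SE = √(4.636499 × 10^11) = 680920.

680920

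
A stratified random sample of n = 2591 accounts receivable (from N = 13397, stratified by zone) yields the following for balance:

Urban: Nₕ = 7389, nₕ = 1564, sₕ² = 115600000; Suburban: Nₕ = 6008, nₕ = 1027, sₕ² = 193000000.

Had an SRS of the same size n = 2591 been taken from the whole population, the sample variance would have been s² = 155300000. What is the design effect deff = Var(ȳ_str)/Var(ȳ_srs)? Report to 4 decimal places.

Var(ȳ_str) = Σ Wₕ²(1−fₕ)sₕ²/nₕ with Wₕ = Nₕ/13397:
  Urban: (7389/13397)²·(1−1564/7389)·115600000/1564 = 17725.054
  Suburban: (6008/13397)²·(1−1027/6008)·193000000/1027 = 31334.172
  → Var(ȳ_str) = 49059.226.
Var(ȳ_srs) = (1 − 2591/13397)·155300000/2591 = 48346.1.
deff = 49059.226 / 48346.1 = 1.0148.

1.0148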